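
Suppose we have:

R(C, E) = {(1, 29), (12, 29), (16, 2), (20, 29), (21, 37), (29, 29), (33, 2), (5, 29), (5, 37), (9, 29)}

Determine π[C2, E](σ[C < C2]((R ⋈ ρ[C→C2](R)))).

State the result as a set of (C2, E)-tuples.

ρ[C→C2]: schema becomes (C2, E); tuples unchanged.
Natural join on E: {(1, 29, 1), (1, 29, 12), (1, 29, 20), (1, 29, 29), (1, 29, 5), (1, 29, 9), (12, 29, 1), (12, 29, 12), (12, 29, 20), (12, 29, 29), (12, 29, 5), (12, 29, 9), (16, 2, 16), (16, 2, 33), (20, 29, 1), (20, 29, 12), (20, 29, 20), (20, 29, 29), (20, 29, 5), (20, 29, 9), (21, 37, 21), (21, 37, 5), (29, 29, 1), (29, 29, 12), (29, 29, 20), (29, 29, 29), (29, 29, 5), (29, 29, 9), (33, 2, 16), (33, 2, 33), (5, 29, 1), (5, 29, 12), (5, 29, 20), (5, 29, 29), (5, 29, 5), (5, 29, 9), (5, 37, 21), (5, 37, 5), (9, 29, 1), (9, 29, 12), (9, 29, 20), (9, 29, 29), (9, 29, 5), (9, 29, 9)}
Selection C < C2: {(1, 29, 12), (1, 29, 20), (1, 29, 29), (1, 29, 5), (1, 29, 9), (12, 29, 20), (12, 29, 29), (16, 2, 33), (20, 29, 29), (5, 29, 12), (5, 29, 20), (5, 29, 29), (5, 29, 9), (5, 37, 21), (9, 29, 12), (9, 29, 20), (9, 29, 29)}
Keep only column(s) C2, E (10 duplicate(s) eliminated): {(12, 29), (20, 29), (21, 37), (29, 29), (33, 2), (5, 29), (9, 29)}

{(12, 29), (20, 29), (21, 37), (29, 29), (33, 2), (5, 29), (9, 29)}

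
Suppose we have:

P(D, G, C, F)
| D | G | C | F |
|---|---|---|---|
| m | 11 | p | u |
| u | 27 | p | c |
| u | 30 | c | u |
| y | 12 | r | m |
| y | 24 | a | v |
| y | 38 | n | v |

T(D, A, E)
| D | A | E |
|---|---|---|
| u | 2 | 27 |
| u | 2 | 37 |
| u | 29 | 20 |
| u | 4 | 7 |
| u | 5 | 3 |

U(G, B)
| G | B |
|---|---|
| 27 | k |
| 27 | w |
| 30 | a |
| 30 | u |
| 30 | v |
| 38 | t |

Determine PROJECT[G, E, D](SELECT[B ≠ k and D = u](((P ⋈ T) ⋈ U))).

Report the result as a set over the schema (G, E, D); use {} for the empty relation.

Joining P and T on D yields {(u, 27, p, c, 2, 27), (u, 27, p, c, 2, 37), (u, 27, p, c, 29, 20), (u, 27, p, c, 4, 7), (u, 27, p, c, 5, 3), (u, 30, c, u, 2, 27), (u, 30, c, u, 2, 37), (u, 30, c, u, 29, 20), (u, 30, c, u, 4, 7), (u, 30, c, u, 5, 3)}.
Joining (P ⋈ T) and U on G yields {(u, 27, p, c, 2, 27, k), (u, 27, p, c, 2, 27, w), (u, 27, p, c, 2, 37, k), (u, 27, p, c, 2, 37, w), (u, 27, p, c, 29, 20, k), (u, 27, p, c, 29, 20, w), (u, 27, p, c, 4, 7, k), (u, 27, p, c, 4, 7, w), (u, 27, p, c, 5, 3, k), (u, 27, p, c, 5, 3, w), (u, 30, c, u, 2, 27, a), (u, 30, c, u, 2, 27, u), (u, 30, c, u, 2, 27, v), (u, 30, c, u, 2, 37, a), (u, 30, c, u, 2, 37, u), (u, 30, c, u, 2, 37, v), (u, 30, c, u, 29, 20, a), (u, 30, c, u, 29, 20, u), (u, 30, c, u, 29, 20, v), (u, 30, c, u, 4, 7, a), (u, 30, c, u, 4, 7, u), (u, 30, c, u, 4, 7, v), (u, 30, c, u, 5, 3, a), (u, 30, c, u, 5, 3, u), (u, 30, c, u, 5, 3, v)}.
σ[B ≠ k and D = u]: keep tuples satisfying B ≠ k and D = u → {(u, 27, p, c, 2, 27, w), (u, 27, p, c, 2, 37, w), (u, 27, p, c, 29, 20, w), (u, 27, p, c, 4, 7, w), (u, 27, p, c, 5, 3, w), (u, 30, c, u, 2, 27, a), (u, 30, c, u, 2, 27, u), (u, 30, c, u, 2, 27, v), (u, 30, c, u, 2, 37, a), (u, 30, c, u, 2, 37, u), (u, 30, c, u, 2, 37, v), (u, 30, c, u, 29, 20, a), (u, 30, c, u, 29, 20, u), (u, 30, c, u, 29, 20, v), (u, 30, c, u, 4, 7, a), (u, 30, c, u, 4, 7, u), (u, 30, c, u, 4, 7, v), (u, 30, c, u, 5, 3, a), (u, 30, c, u, 5, 3, u), (u, 30, c, u, 5, 3, v)}
Projecting to G, E, D (10 duplicate(s) eliminated): {(27, 20, u), (27, 27, u), (27, 3, u), (27, 37, u), (27, 7, u), (30, 20, u), (30, 27, u), (30, 3, u), (30, 37, u), (30, 7, u)}

{(27, 20, u), (27, 27, u), (27, 3, u), (27, 37, u), (27, 7, u), (30, 20, u), (30, 27, u), (30, 3, u), (30, 37, u), (30, 7, u)}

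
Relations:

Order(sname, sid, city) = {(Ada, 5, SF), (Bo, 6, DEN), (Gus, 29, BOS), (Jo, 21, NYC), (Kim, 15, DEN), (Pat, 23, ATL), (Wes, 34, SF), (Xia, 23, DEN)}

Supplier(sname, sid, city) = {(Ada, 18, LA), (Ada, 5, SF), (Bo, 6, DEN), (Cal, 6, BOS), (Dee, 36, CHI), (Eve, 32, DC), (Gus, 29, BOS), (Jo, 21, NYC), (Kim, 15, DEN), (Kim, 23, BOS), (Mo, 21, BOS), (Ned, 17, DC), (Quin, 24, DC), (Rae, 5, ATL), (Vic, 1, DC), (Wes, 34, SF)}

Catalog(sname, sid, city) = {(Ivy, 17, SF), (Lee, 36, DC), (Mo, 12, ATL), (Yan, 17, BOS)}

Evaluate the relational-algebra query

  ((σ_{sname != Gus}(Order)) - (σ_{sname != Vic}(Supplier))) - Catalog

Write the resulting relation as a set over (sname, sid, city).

{(Pat, 23, ATL), (Xia, 23, DEN)}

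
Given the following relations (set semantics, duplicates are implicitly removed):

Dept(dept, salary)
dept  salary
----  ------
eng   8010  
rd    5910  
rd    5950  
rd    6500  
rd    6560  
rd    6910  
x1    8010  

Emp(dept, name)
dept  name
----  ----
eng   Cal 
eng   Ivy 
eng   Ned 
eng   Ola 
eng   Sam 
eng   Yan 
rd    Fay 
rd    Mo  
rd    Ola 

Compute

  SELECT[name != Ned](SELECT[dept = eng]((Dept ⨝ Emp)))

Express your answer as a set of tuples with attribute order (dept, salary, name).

{(eng, 8010, Cal), (eng, 8010, Ivy), (eng, 8010, Ola), (eng, 8010, Sam), (eng, 8010, Yan)}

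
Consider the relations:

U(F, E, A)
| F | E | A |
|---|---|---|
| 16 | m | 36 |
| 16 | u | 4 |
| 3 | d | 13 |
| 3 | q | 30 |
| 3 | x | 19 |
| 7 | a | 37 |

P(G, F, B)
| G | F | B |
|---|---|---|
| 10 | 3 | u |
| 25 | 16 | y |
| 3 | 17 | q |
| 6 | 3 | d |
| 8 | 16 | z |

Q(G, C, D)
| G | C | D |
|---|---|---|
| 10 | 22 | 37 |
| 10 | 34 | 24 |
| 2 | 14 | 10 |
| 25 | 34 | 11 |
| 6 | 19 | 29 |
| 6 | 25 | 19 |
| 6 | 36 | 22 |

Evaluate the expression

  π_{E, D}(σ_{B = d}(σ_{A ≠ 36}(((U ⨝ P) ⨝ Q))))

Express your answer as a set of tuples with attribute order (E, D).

Natural join on F: {(16, m, 36, 25, y), (16, m, 36, 8, z), (16, u, 4, 25, y), (16, u, 4, 8, z), (3, d, 13, 10, u), (3, d, 13, 6, d), (3, q, 30, 10, u), (3, q, 30, 6, d), (3, x, 19, 10, u), (3, x, 19, 6, d)}
Natural join on G: {(16, m, 36, 25, y, 34, 11), (16, u, 4, 25, y, 34, 11), (3, d, 13, 10, u, 22, 37), (3, d, 13, 10, u, 34, 24), (3, d, 13, 6, d, 19, 29), (3, d, 13, 6, d, 25, 19), (3, d, 13, 6, d, 36, 22), (3, q, 30, 10, u, 22, 37), (3, q, 30, 10, u, 34, 24), (3, q, 30, 6, d, 19, 29), (3, q, 30, 6, d, 25, 19), (3, q, 30, 6, d, 36, 22), (3, x, 19, 10, u, 22, 37), (3, x, 19, 10, u, 34, 24), (3, x, 19, 6, d, 19, 29), (3, x, 19, 6, d, 25, 19), (3, x, 19, 6, d, 36, 22)}
Selection A ≠ 36: {(16, u, 4, 25, y, 34, 11), (3, d, 13, 10, u, 22, 37), (3, d, 13, 10, u, 34, 24), (3, d, 13, 6, d, 19, 29), (3, d, 13, 6, d, 25, 19), (3, d, 13, 6, d, 36, 22), (3, q, 30, 10, u, 22, 37), (3, q, 30, 10, u, 34, 24), (3, q, 30, 6, d, 19, 29), (3, q, 30, 6, d, 25, 19), (3, q, 30, 6, d, 36, 22), (3, x, 19, 10, u, 22, 37), (3, x, 19, 10, u, 34, 24), (3, x, 19, 6, d, 19, 29), (3, x, 19, 6, d, 25, 19), (3, x, 19, 6, d, 36, 22)}
Selection B = d: {(3, d, 13, 6, d, 19, 29), (3, d, 13, 6, d, 25, 19), (3, d, 13, 6, d, 36, 22), (3, q, 30, 6, d, 19, 29), (3, q, 30, 6, d, 25, 19), (3, q, 30, 6, d, 36, 22), (3, x, 19, 6, d, 19, 29), (3, x, 19, 6, d, 25, 19), (3, x, 19, 6, d, 36, 22)}
π[E, D]: project onto (E, D) → {(d, 19), (d, 22), (d, 29), (q, 19), (q, 22), (q, 29), (x, 19), (x, 22), (x, 29)}

{(d, 19), (d, 22), (d, 29), (q, 19), (q, 22), (q, 29), (x, 19), (x, 22), (x, 29)}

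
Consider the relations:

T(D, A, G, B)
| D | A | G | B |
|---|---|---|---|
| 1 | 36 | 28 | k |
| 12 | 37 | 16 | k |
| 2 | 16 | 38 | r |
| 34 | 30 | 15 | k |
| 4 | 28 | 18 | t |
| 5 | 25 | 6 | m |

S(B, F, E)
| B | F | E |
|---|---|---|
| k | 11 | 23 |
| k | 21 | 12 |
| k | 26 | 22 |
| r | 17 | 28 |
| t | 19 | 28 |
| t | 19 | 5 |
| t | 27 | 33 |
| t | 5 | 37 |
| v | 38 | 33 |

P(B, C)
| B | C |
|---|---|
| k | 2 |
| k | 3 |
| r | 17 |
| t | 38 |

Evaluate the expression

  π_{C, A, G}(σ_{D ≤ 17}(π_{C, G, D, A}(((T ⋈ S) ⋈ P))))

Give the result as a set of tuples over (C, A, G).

Joining T and S on B yields {(1, 36, 28, k, 11, 23), (1, 36, 28, k, 21, 12), (1, 36, 28, k, 26, 22), (12, 37, 16, k, 11, 23), (12, 37, 16, k, 21, 12), (12, 37, 16, k, 26, 22), (2, 16, 38, r, 17, 28), (34, 30, 15, k, 11, 23), (34, 30, 15, k, 21, 12), (34, 30, 15, k, 26, 22), (4, 28, 18, t, 19, 28), (4, 28, 18, t, 19, 5), (4, 28, 18, t, 27, 33), (4, 28, 18, t, 5, 37)}.
Joining (T ⋈ S) and P on B yields {(1, 36, 28, k, 11, 23, 2), (1, 36, 28, k, 11, 23, 3), (1, 36, 28, k, 21, 12, 2), (1, 36, 28, k, 21, 12, 3), (1, 36, 28, k, 26, 22, 2), (1, 36, 28, k, 26, 22, 3), (12, 37, 16, k, 11, 23, 2), (12, 37, 16, k, 11, 23, 3), (12, 37, 16, k, 21, 12, 2), (12, 37, 16, k, 21, 12, 3), (12, 37, 16, k, 26, 22, 2), (12, 37, 16, k, 26, 22, 3), (2, 16, 38, r, 17, 28, 17), (34, 30, 15, k, 11, 23, 2), (34, 30, 15, k, 11, 23, 3), (34, 30, 15, k, 21, 12, 2), (34, 30, 15, k, 21, 12, 3), (34, 30, 15, k, 26, 22, 2), (34, 30, 15, k, 26, 22, 3), (4, 28, 18, t, 19, 28, 38), (4, 28, 18, t, 19, 5, 38), (4, 28, 18, t, 27, 33, 38), (4, 28, 18, t, 5, 37, 38)}.
Projecting to C, G, D, A (15 duplicate(s) eliminated): {(17, 38, 2, 16), (2, 15, 34, 30), (2, 16, 12, 37), (2, 28, 1, 36), (3, 15, 34, 30), (3, 16, 12, 37), (3, 28, 1, 36), (38, 18, 4, 28)}
Selection D ≤ 17: {(17, 38, 2, 16), (2, 16, 12, 37), (2, 28, 1, 36), (3, 16, 12, 37), (3, 28, 1, 36), (38, 18, 4, 28)}
Projecting to C, A, G: {(17, 16, 38), (2, 36, 28), (2, 37, 16), (3, 36, 28), (3, 37, 16), (38, 28, 18)}

{(17, 16, 38), (2, 36, 28), (2, 37, 16), (3, 36, 28), (3, 37, 16), (38, 28, 18)}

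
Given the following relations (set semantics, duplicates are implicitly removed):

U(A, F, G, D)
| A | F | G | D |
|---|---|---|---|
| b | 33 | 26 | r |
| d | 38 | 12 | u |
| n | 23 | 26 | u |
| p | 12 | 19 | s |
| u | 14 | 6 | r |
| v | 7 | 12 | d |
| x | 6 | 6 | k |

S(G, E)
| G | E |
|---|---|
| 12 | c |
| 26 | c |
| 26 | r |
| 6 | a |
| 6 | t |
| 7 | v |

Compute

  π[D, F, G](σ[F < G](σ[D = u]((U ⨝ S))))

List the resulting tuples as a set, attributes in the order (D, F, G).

{(u, 23, 26)}

Joining U and S on G yields {(b, 33, 26, r, c), (b, 33, 26, r, r), (d, 38, 12, u, c), (n, 23, 26, u, c), (n, 23, 26, u, r), (u, 14, 6, r, a), (u, 14, 6, r, t), (v, 7, 12, d, c), (x, 6, 6, k, a), (x, 6, 6, k, t)}.
Selection D = u: {(d, 38, 12, u, c), (n, 23, 26, u, c), (n, 23, 26, u, r)}
Selection F < G: {(n, 23, 26, u, c), (n, 23, 26, u, r)}
π_{D, F, G} gives {(u, 23, 26)} (1 duplicate(s) eliminated).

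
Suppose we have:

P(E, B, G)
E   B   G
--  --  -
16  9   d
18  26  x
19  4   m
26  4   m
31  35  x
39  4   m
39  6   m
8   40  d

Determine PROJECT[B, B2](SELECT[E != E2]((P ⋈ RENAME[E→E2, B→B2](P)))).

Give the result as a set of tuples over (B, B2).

ρ[E→E2, B→B2]: schema becomes (E2, B2, G); tuples unchanged.
Joining P and RENAME[E→E2, B→B2](P) on G yields {(16, 9, d, 16, 9), (16, 9, d, 8, 40), (18, 26, x, 18, 26), (18, 26, x, 31, 35), (19, 4, m, 19, 4), (19, 4, m, 26, 4), (19, 4, m, 39, 4), (19, 4, m, 39, 6), (26, 4, m, 19, 4), (26, 4, m, 26, 4), (26, 4, m, 39, 4), (26, 4, m, 39, 6), (31, 35, x, 18, 26), (31, 35, x, 31, 35), (39, 4, m, 19, 4), (39, 4, m, 26, 4), (39, 4, m, 39, 4), (39, 4, m, 39, 6), (39, 6, m, 19, 4), (39, 6, m, 26, 4), (39, 6, m, 39, 4), (39, 6, m, 39, 6), (8, 40, d, 16, 9), (8, 40, d, 8, 40)}.
σ[E != E2]: keep tuples satisfying E != E2 → {(16, 9, d, 8, 40), (18, 26, x, 31, 35), (19, 4, m, 26, 4), (19, 4, m, 39, 4), (19, 4, m, 39, 6), (26, 4, m, 19, 4), (26, 4, m, 39, 4), (26, 4, m, 39, 6), (31, 35, x, 18, 26), (39, 4, m, 19, 4), (39, 4, m, 26, 4), (39, 6, m, 19, 4), (39, 6, m, 26, 4), (8, 40, d, 16, 9)}
Projecting to B, B2 (7 duplicate(s) eliminated): {(26, 35), (35, 26), (4, 4), (4, 6), (40, 9), (6, 4), (9, 40)}

{(26, 35), (35, 26), (4, 4), (4, 6), (40, 9), (6, 4), (9, 40)}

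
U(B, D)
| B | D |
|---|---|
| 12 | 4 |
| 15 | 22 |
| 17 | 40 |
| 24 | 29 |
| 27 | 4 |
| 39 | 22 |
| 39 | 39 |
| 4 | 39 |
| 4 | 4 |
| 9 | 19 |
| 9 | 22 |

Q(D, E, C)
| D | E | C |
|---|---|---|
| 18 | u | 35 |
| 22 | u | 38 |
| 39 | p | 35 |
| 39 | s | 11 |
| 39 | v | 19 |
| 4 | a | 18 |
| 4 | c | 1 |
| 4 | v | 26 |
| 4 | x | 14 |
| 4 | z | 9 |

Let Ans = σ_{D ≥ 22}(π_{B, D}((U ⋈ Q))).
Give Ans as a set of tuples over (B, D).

U ⋈ Q (natural join on D): {(12, 4, a, 18), (12, 4, c, 1), (12, 4, v, 26), (12, 4, x, 14), (12, 4, z, 9), (15, 22, u, 38), (27, 4, a, 18), (27, 4, c, 1), (27, 4, v, 26), (27, 4, x, 14), (27, 4, z, 9), (39, 22, u, 38), (39, 39, p, 35), (39, 39, s, 11), (39, 39, v, 19), (4, 39, p, 35), (4, 39, s, 11), (4, 39, v, 19), (4, 4, a, 18), (4, 4, c, 1), (4, 4, v, 26), (4, 4, x, 14), (4, 4, z, 9), (9, 22, u, 38)}
Keep only column(s) B, D (16 duplicate(s) eliminated): {(12, 4), (15, 22), (27, 4), (39, 22), (39, 39), (4, 39), (4, 4), (9, 22)}
Selection D ≥ 22: {(15, 22), (39, 22), (39, 39), (4, 39), (9, 22)}

{(15, 22), (39, 22), (39, 39), (4, 39), (9, 22)}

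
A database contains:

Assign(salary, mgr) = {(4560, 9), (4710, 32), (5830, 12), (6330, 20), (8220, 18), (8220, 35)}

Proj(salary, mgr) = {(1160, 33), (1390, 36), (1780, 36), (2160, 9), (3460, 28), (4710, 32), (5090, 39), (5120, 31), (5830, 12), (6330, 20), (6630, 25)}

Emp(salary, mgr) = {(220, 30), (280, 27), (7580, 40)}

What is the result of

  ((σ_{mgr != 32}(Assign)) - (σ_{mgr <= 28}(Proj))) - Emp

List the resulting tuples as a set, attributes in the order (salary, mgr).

{(4560, 9), (8220, 18), (8220, 35)}

σ[mgr != 32]: keep tuples satisfying mgr != 32 → {(4560, 9), (5830, 12), (6330, 20), (8220, 18), (8220, 35)}
σ[mgr <= 28]: keep tuples satisfying mgr <= 28 → {(2160, 9), (3460, 28), (5830, 12), (6330, 20), (6630, 25)}
Set difference of the two operands is {(4560, 9), (8220, 18), (8220, 35)}.
Set difference of the two operands is {(4560, 9), (8220, 18), (8220, 35)}.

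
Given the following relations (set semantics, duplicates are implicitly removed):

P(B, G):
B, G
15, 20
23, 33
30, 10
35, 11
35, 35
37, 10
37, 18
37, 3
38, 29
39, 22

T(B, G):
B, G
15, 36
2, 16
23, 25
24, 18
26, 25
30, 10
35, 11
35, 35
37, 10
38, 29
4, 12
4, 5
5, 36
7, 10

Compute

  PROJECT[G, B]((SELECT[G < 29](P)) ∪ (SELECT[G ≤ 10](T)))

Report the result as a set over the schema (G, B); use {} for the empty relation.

Apply σ_{G < 29}; surviving tuples: {(15, 20), (30, 10), (35, 11), (37, 10), (37, 18), (37, 3), (39, 22)}
Apply σ_{G ≤ 10}; surviving tuples: {(30, 10), (37, 10), (4, 5), (7, 10)}
Set union of the two operands is {(15, 20), (30, 10), (35, 11), (37, 10), (37, 18), (37, 3), (39, 22), (4, 5), (7, 10)}.
Keep only column(s) G, B: {(10, 30), (10, 37), (10, 7), (11, 35), (18, 37), (20, 15), (22, 39), (3, 37), (5, 4)}

{(10, 30), (10, 37), (10, 7), (11, 35), (18, 37), (20, 15), (22, 39), (3, 37), (5, 4)}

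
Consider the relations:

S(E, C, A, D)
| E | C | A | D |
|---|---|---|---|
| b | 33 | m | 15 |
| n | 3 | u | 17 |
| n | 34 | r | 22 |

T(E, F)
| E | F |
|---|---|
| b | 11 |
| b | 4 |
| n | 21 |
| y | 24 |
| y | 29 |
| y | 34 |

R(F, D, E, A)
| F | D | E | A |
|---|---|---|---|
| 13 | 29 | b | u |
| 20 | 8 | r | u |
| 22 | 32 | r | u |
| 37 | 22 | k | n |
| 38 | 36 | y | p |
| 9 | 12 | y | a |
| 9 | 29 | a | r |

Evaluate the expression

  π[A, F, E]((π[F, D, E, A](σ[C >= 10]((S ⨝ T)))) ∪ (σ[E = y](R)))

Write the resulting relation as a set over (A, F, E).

Natural join on E: {(b, 33, m, 15, 11), (b, 33, m, 15, 4), (n, 3, u, 17, 21), (n, 34, r, 22, 21)}
Selection C >= 10: {(b, 33, m, 15, 11), (b, 33, m, 15, 4), (n, 34, r, 22, 21)}
π_{F, D, E, A} gives {(11, 15, b, m), (21, 22, n, r), (4, 15, b, m)}.
Selection E = y: {(38, 36, y, p), (9, 12, y, a)}
Union: {(11, 15, b, m), (21, 22, n, r), (4, 15, b, m)} with {(38, 36, y, p), (9, 12, y, a)} → {(11, 15, b, m), (21, 22, n, r), (38, 36, y, p), (4, 15, b, m), (9, 12, y, a)}
π_{A, F, E} gives {(a, 9, y), (m, 11, b), (m, 4, b), (p, 38, y), (r, 21, n)}.

{(a, 9, y), (m, 11, b), (m, 4, b), (p, 38, y), (r, 21, n)}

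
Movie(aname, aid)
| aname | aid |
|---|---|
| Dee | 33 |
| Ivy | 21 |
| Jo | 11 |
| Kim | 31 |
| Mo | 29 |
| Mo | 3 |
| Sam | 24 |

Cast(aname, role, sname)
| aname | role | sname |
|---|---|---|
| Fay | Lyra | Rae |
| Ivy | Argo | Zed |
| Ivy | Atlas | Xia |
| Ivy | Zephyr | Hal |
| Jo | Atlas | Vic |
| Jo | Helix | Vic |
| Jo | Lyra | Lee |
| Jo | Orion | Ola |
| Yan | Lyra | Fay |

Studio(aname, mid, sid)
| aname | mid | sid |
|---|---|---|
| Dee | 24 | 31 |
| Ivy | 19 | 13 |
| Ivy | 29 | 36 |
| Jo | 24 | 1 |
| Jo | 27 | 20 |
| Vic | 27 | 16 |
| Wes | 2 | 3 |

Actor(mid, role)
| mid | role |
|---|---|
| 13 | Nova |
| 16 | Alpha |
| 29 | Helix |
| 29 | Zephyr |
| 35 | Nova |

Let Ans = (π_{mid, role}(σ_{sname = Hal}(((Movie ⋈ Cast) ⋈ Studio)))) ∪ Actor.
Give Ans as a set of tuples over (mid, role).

{(13, Nova), (16, Alpha), (19, Zephyr), (29, Helix), (29, Zephyr), (35, Nova)}

Natural join on aname: {(Ivy, 21, Argo, Zed), (Ivy, 21, Atlas, Xia), (Ivy, 21, Zephyr, Hal), (Jo, 11, Atlas, Vic), (Jo, 11, Helix, Vic), (Jo, 11, Lyra, Lee), (Jo, 11, Orion, Ola)}
Natural join on aname: {(Ivy, 21, Argo, Zed, 19, 13), (Ivy, 21, Argo, Zed, 29, 36), (Ivy, 21, Atlas, Xia, 19, 13), (Ivy, 21, Atlas, Xia, 29, 36), (Ivy, 21, Zephyr, Hal, 19, 13), (Ivy, 21, Zephyr, Hal, 29, 36), (Jo, 11, Atlas, Vic, 24, 1), (Jo, 11, Atlas, Vic, 27, 20), (Jo, 11, Helix, Vic, 24, 1), (Jo, 11, Helix, Vic, 27, 20), (Jo, 11, Lyra, Lee, 24, 1), (Jo, 11, Lyra, Lee, 27, 20), (Jo, 11, Orion, Ola, 24, 1), (Jo, 11, Orion, Ola, 27, 20)}
Filtering on sname = Hal leaves {(Ivy, 21, Zephyr, Hal, 19, 13), (Ivy, 21, Zephyr, Hal, 29, 36)}.
π_{mid, role} gives {(19, Zephyr), (29, Zephyr)}.
Set union of the two operands is {(13, Nova), (16, Alpha), (19, Zephyr), (29, Helix), (29, Zephyr), (35, Nova)}.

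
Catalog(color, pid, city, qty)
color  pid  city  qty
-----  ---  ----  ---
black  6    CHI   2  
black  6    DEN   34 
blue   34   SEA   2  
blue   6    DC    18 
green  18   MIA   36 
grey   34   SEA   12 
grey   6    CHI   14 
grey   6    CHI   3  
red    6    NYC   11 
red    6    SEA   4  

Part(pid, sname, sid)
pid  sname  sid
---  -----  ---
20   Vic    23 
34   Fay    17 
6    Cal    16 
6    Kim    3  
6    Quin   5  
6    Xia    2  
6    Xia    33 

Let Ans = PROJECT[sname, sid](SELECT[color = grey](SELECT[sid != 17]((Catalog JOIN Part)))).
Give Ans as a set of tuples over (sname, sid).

{(Cal, 16), (Kim, 3), (Quin, 5), (Xia, 2), (Xia, 33)}

Catalog ⋈ Part (natural join on pid): {(black, 6, CHI, 2, Cal, 16), (black, 6, CHI, 2, Kim, 3), (black, 6, CHI, 2, Quin, 5), (black, 6, CHI, 2, Xia, 2), (black, 6, CHI, 2, Xia, 33), (black, 6, DEN, 34, Cal, 16), (black, 6, DEN, 34, Kim, 3), (black, 6, DEN, 34, Quin, 5), (black, 6, DEN, 34, Xia, 2), (black, 6, DEN, 34, Xia, 33), (blue, 34, SEA, 2, Fay, 17), (blue, 6, DC, 18, Cal, 16), (blue, 6, DC, 18, Kim, 3), (blue, 6, DC, 18, Quin, 5), (blue, 6, DC, 18, Xia, 2), (blue, 6, DC, 18, Xia, 33), (grey, 34, SEA, 12, Fay, 17), (grey, 6, CHI, 14, Cal, 16), (grey, 6, CHI, 14, Kim, 3), (grey, 6, CHI, 14, Quin, 5), (grey, 6, CHI, 14, Xia, 2), (grey, 6, CHI, 14, Xia, 33), (grey, 6, CHI, 3, Cal, 16), (grey, 6, CHI, 3, Kim, 3), (grey, 6, CHI, 3, Quin, 5), (grey, 6, CHI, 3, Xia, 2), (grey, 6, CHI, 3, Xia, 33), (red, 6, NYC, 11, Cal, 16), (red, 6, NYC, 11, Kim, 3), (red, 6, NYC, 11, Quin, 5), (red, 6, NYC, 11, Xia, 2), (red, 6, NYC, 11, Xia, 33), (red, 6, SEA, 4, Cal, 16), (red, 6, SEA, 4, Kim, 3), (red, 6, SEA, 4, Quin, 5), (red, 6, SEA, 4, Xia, 2), (red, 6, SEA, 4, Xia, 33)}
Apply σ_{sid != 17}; surviving tuples: {(black, 6, CHI, 2, Cal, 16), (black, 6, CHI, 2, Kim, 3), (black, 6, CHI, 2, Quin, 5), (black, 6, CHI, 2, Xia, 2), (black, 6, CHI, 2, Xia, 33), (black, 6, DEN, 34, Cal, 16), (black, 6, DEN, 34, Kim, 3), (black, 6, DEN, 34, Quin, 5), (black, 6, DEN, 34, Xia, 2), (black, 6, DEN, 34, Xia, 33), (blue, 6, DC, 18, Cal, 16), (blue, 6, DC, 18, Kim, 3), (blue, 6, DC, 18, Quin, 5), (blue, 6, DC, 18, Xia, 2), (blue, 6, DC, 18, Xia, 33), (grey, 6, CHI, 14, Cal, 16), (grey, 6, CHI, 14, Kim, 3), (grey, 6, CHI, 14, Quin, 5), (grey, 6, CHI, 14, Xia, 2), (grey, 6, CHI, 14, Xia, 33), (grey, 6, CHI, 3, Cal, 16), (grey, 6, CHI, 3, Kim, 3), (grey, 6, CHI, 3, Quin, 5), (grey, 6, CHI, 3, Xia, 2), (grey, 6, CHI, 3, Xia, 33), (red, 6, NYC, 11, Cal, 16), (red, 6, NYC, 11, Kim, 3), (red, 6, NYC, 11, Quin, 5), (red, 6, NYC, 11, Xia, 2), (red, 6, NYC, 11, Xia, 33), (red, 6, SEA, 4, Cal, 16), (red, 6, SEA, 4, Kim, 3), (red, 6, SEA, 4, Quin, 5), (red, 6, SEA, 4, Xia, 2), (red, 6, SEA, 4, Xia, 33)}
Apply σ_{color = grey}; surviving tuples: {(grey, 6, CHI, 14, Cal, 16), (grey, 6, CHI, 14, Kim, 3), (grey, 6, CHI, 14, Quin, 5), (grey, 6, CHI, 14, Xia, 2), (grey, 6, CHI, 14, Xia, 33), (grey, 6, CHI, 3, Cal, 16), (grey, 6, CHI, 3, Kim, 3), (grey, 6, CHI, 3, Quin, 5), (grey, 6, CHI, 3, Xia, 2), (grey, 6, CHI, 3, Xia, 33)}
π_{sname, sid} gives {(Cal, 16), (Kim, 3), (Quin, 5), (Xia, 2), (Xia, 33)} (5 duplicate(s) eliminated).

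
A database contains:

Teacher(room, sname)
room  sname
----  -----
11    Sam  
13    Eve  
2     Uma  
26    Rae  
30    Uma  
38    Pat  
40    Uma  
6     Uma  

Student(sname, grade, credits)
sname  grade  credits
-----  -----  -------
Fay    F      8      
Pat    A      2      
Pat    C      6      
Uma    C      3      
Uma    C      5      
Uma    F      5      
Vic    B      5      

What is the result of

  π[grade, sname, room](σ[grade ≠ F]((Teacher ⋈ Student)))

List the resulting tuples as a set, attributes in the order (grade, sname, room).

Joining Teacher and Student on sname yields {(2, Uma, C, 3), (2, Uma, C, 5), (2, Uma, F, 5), (30, Uma, C, 3), (30, Uma, C, 5), (30, Uma, F, 5), (38, Pat, A, 2), (38, Pat, C, 6), (40, Uma, C, 3), (40, Uma, C, 5), (40, Uma, F, 5), (6, Uma, C, 3), (6, Uma, C, 5), (6, Uma, F, 5)}.
Apply σ_{grade ≠ F}; surviving tuples: {(2, Uma, C, 3), (2, Uma, C, 5), (30, Uma, C, 3), (30, Uma, C, 5), (38, Pat, A, 2), (38, Pat, C, 6), (40, Uma, C, 3), (40, Uma, C, 5), (6, Uma, C, 3), (6, Uma, C, 5)}
π_{grade, sname, room} gives {(A, Pat, 38), (C, Pat, 38), (C, Uma, 2), (C, Uma, 30), (C, Uma, 40), (C, Uma, 6)} (4 duplicate(s) eliminated).

{(A, Pat, 38), (C, Pat, 38), (C, Uma, 2), (C, Uma, 30), (C, Uma, 40), (C, Uma, 6)}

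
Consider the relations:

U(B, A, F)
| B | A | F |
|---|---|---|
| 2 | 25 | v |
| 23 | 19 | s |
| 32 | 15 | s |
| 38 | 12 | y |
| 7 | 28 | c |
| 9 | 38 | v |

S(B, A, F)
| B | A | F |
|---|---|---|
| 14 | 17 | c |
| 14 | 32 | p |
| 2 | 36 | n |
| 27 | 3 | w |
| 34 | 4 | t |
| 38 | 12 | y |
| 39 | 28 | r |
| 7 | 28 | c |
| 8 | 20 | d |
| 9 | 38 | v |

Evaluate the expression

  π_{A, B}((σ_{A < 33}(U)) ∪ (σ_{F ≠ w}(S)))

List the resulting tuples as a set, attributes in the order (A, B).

Apply σ_{A < 33}; surviving tuples: {(2, 25, v), (23, 19, s), (32, 15, s), (38, 12, y), (7, 28, c)}
Apply σ_{F ≠ w}; surviving tuples: {(14, 17, c), (14, 32, p), (2, 36, n), (34, 4, t), (38, 12, y), (39, 28, r), (7, 28, c), (8, 20, d), (9, 38, v)}
Set union of the two operands is {(14, 17, c), (14, 32, p), (2, 25, v), (2, 36, n), (23, 19, s), (32, 15, s), (34, 4, t), (38, 12, y), (39, 28, r), (7, 28, c), (8, 20, d), (9, 38, v)}.
Projecting to A, B: {(12, 38), (15, 32), (17, 14), (19, 23), (20, 8), (25, 2), (28, 39), (28, 7), (32, 14), (36, 2), (38, 9), (4, 34)}

{(12, 38), (15, 32), (17, 14), (19, 23), (20, 8), (25, 2), (28, 39), (28, 7), (32, 14), (36, 2), (38, 9), (4, 34)}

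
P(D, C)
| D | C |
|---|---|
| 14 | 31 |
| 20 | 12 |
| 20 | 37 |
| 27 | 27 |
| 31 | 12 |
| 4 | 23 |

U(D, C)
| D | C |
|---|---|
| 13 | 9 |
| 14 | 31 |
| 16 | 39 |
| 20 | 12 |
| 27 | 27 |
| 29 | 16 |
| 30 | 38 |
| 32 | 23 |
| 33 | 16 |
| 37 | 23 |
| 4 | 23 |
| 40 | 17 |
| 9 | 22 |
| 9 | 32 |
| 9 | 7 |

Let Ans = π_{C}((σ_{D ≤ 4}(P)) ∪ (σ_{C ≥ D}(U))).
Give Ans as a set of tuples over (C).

Filtering on D ≤ 4 leaves {(4, 23)}.
Filtering on C ≥ D leaves {(14, 31), (16, 39), (27, 27), (30, 38), (4, 23), (9, 22), (9, 32)}.
Taking the union: {(14, 31), (16, 39), (27, 27), (30, 38), (4, 23), (9, 22), (9, 32)}
π[C]: project onto (C) → {22, 23, 27, 31, 32, 38, 39}

{22, 23, 27, 31, 32, 38, 39}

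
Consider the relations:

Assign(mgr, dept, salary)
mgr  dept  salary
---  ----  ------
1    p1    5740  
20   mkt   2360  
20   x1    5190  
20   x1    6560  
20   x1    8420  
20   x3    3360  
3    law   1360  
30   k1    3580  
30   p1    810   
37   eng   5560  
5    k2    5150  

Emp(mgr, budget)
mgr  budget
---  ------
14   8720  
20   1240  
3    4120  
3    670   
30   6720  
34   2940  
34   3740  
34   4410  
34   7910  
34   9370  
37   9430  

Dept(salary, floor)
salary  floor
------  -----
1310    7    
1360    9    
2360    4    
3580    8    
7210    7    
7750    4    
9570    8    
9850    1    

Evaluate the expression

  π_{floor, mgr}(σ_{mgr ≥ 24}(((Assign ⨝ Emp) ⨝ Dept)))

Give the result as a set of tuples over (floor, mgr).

{(8, 30)}

Natural join on mgr: {(20, mkt, 2360, 1240), (20, x1, 5190, 1240), (20, x1, 6560, 1240), (20, x1, 8420, 1240), (20, x3, 3360, 1240), (3, law, 1360, 4120), (3, law, 1360, 670), (30, k1, 3580, 6720), (30, p1, 810, 6720), (37, eng, 5560, 9430)}
Natural join on salary: {(20, mkt, 2360, 1240, 4), (3, law, 1360, 4120, 9), (3, law, 1360, 670, 9), (30, k1, 3580, 6720, 8)}
σ[mgr ≥ 24]: keep tuples satisfying mgr ≥ 24 → {(30, k1, 3580, 6720, 8)}
Projecting to floor, mgr: {(8, 30)}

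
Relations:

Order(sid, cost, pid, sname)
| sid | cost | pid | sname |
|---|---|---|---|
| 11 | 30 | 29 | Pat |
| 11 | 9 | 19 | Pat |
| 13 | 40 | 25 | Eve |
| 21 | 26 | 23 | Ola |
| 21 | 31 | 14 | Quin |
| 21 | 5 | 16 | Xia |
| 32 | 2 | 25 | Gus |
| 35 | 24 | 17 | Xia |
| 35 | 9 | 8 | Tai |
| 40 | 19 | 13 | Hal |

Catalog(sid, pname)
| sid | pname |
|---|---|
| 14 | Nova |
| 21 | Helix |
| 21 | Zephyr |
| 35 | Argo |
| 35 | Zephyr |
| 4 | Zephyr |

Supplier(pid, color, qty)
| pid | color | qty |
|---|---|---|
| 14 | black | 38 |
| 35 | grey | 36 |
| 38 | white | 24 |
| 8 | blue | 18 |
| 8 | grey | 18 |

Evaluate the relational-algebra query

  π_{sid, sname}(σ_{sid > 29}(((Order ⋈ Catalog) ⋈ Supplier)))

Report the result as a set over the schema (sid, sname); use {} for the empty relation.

Joining Order and Catalog on sid yields {(21, 26, 23, Ola, Helix), (21, 26, 23, Ola, Zephyr), (21, 31, 14, Quin, Helix), (21, 31, 14, Quin, Zephyr), (21, 5, 16, Xia, Helix), (21, 5, 16, Xia, Zephyr), (35, 24, 17, Xia, Argo), (35, 24, 17, Xia, Zephyr), (35, 9, 8, Tai, Argo), (35, 9, 8, Tai, Zephyr)}.
Joining (Order ⋈ Catalog) and Supplier on pid yields {(21, 31, 14, Quin, Helix, black, 38), (21, 31, 14, Quin, Zephyr, black, 38), (35, 9, 8, Tai, Argo, blue, 18), (35, 9, 8, Tai, Argo, grey, 18), (35, 9, 8, Tai, Zephyr, blue, 18), (35, 9, 8, Tai, Zephyr, grey, 18)}.
Apply σ_{sid > 29}; surviving tuples: {(35, 9, 8, Tai, Argo, blue, 18), (35, 9, 8, Tai, Argo, grey, 18), (35, 9, 8, Tai, Zephyr, blue, 18), (35, 9, 8, Tai, Zephyr, grey, 18)}
π_{sid, sname} gives {(35, Tai)} (3 duplicate(s) eliminated).

{(35, Tai)}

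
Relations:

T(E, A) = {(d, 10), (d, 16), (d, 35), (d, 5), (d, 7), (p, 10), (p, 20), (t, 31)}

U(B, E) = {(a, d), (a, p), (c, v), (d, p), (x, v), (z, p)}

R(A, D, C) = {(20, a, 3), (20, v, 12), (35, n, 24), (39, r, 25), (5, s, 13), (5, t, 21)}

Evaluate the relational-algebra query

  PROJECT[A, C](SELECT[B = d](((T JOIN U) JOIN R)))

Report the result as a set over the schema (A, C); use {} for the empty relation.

{(20, 12), (20, 3)}

T ⋈ U (natural join on E): {(d, 10, a), (d, 16, a), (d, 35, a), (d, 5, a), (d, 7, a), (p, 10, a), (p, 10, d), (p, 10, z), (p, 20, a), (p, 20, d), (p, 20, z)}
(T JOIN U) ⋈ R (natural join on A): {(d, 35, a, n, 24), (d, 5, a, s, 13), (d, 5, a, t, 21), (p, 20, a, a, 3), (p, 20, a, v, 12), (p, 20, d, a, 3), (p, 20, d, v, 12), (p, 20, z, a, 3), (p, 20, z, v, 12)}
σ[B = d]: keep tuples satisfying B = d → {(p, 20, d, a, 3), (p, 20, d, v, 12)}
Projecting to A, C: {(20, 12), (20, 3)}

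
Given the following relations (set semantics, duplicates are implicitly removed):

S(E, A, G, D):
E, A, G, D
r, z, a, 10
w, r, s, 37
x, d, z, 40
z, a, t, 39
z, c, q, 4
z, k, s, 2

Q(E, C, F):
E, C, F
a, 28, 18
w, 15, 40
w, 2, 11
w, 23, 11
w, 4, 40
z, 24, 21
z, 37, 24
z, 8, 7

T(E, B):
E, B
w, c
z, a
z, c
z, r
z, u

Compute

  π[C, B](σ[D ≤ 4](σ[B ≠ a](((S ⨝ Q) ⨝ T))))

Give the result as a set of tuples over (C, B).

S ⋈ Q (natural join on E): {(w, r, s, 37, 15, 40), (w, r, s, 37, 2, 11), (w, r, s, 37, 23, 11), (w, r, s, 37, 4, 40), (z, a, t, 39, 24, 21), (z, a, t, 39, 37, 24), (z, a, t, 39, 8, 7), (z, c, q, 4, 24, 21), (z, c, q, 4, 37, 24), (z, c, q, 4, 8, 7), (z, k, s, 2, 24, 21), (z, k, s, 2, 37, 24), (z, k, s, 2, 8, 7)}
(S ⨝ Q) ⋈ T (natural join on E): {(w, r, s, 37, 15, 40, c), (w, r, s, 37, 2, 11, c), (w, r, s, 37, 23, 11, c), (w, r, s, 37, 4, 40, c), (z, a, t, 39, 24, 21, a), (z, a, t, 39, 24, 21, c), (z, a, t, 39, 24, 21, r), (z, a, t, 39, 24, 21, u), (z, a, t, 39, 37, 24, a), (z, a, t, 39, 37, 24, c), (z, a, t, 39, 37, 24, r), (z, a, t, 39, 37, 24, u), (z, a, t, 39, 8, 7, a), (z, a, t, 39, 8, 7, c), (z, a, t, 39, 8, 7, r), (z, a, t, 39, 8, 7, u), (z, c, q, 4, 24, 21, a), (z, c, q, 4, 24, 21, c), (z, c, q, 4, 24, 21, r), (z, c, q, 4, 24, 21, u), (z, c, q, 4, 37, 24, a), (z, c, q, 4, 37, 24, c), (z, c, q, 4, 37, 24, r), (z, c, q, 4, 37, 24, u), (z, c, q, 4, 8, 7, a), (z, c, q, 4, 8, 7, c), (z, c, q, 4, 8, 7, r), (z, c, q, 4, 8, 7, u), (z, k, s, 2, 24, 21, a), (z, k, s, 2, 24, 21, c), (z, k, s, 2, 24, 21, r), (z, k, s, 2, 24, 21, u), (z, k, s, 2, 37, 24, a), (z, k, s, 2, 37, 24, c), (z, k, s, 2, 37, 24, r), (z, k, s, 2, 37, 24, u), (z, k, s, 2, 8, 7, a), (z, k, s, 2, 8, 7, c), (z, k, s, 2, 8, 7, r), (z, k, s, 2, 8, 7, u)}
Apply σ_{B ≠ a}; surviving tuples: {(w, r, s, 37, 15, 40, c), (w, r, s, 37, 2, 11, c), (w, r, s, 37, 23, 11, c), (w, r, s, 37, 4, 40, c), (z, a, t, 39, 24, 21, c), (z, a, t, 39, 24, 21, r), (z, a, t, 39, 24, 21, u), (z, a, t, 39, 37, 24, c), (z, a, t, 39, 37, 24, r), (z, a, t, 39, 37, 24, u), (z, a, t, 39, 8, 7, c), (z, a, t, 39, 8, 7, r), (z, a, t, 39, 8, 7, u), (z, c, q, 4, 24, 21, c), (z, c, q, 4, 24, 21, r), (z, c, q, 4, 24, 21, u), (z, c, q, 4, 37, 24, c), (z, c, q, 4, 37, 24, r), (z, c, q, 4, 37, 24, u), (z, c, q, 4, 8, 7, c), (z, c, q, 4, 8, 7, r), (z, c, q, 4, 8, 7, u), (z, k, s, 2, 24, 21, c), (z, k, s, 2, 24, 21, r), (z, k, s, 2, 24, 21, u), (z, k, s, 2, 37, 24, c), (z, k, s, 2, 37, 24, r), (z, k, s, 2, 37, 24, u), (z, k, s, 2, 8, 7, c), (z, k, s, 2, 8, 7, r), (z, k, s, 2, 8, 7, u)}
Apply σ_{D ≤ 4}; surviving tuples: {(z, c, q, 4, 24, 21, c), (z, c, q, 4, 24, 21, r), (z, c, q, 4, 24, 21, u), (z, c, q, 4, 37, 24, c), (z, c, q, 4, 37, 24, r), (z, c, q, 4, 37, 24, u), (z, c, q, 4, 8, 7, c), (z, c, q, 4, 8, 7, r), (z, c, q, 4, 8, 7, u), (z, k, s, 2, 24, 21, c), (z, k, s, 2, 24, 21, r), (z, k, s, 2, 24, 21, u), (z, k, s, 2, 37, 24, c), (z, k, s, 2, 37, 24, r), (z, k, s, 2, 37, 24, u), (z, k, s, 2, 8, 7, c), (z, k, s, 2, 8, 7, r), (z, k, s, 2, 8, 7, u)}
Keep only column(s) C, B (9 duplicate(s) eliminated): {(24, c), (24, r), (24, u), (37, c), (37, r), (37, u), (8, c), (8, r), (8, u)}

{(24, c), (24, r), (24, u), (37, c), (37, r), (37, u), (8, c), (8, r), (8, u)}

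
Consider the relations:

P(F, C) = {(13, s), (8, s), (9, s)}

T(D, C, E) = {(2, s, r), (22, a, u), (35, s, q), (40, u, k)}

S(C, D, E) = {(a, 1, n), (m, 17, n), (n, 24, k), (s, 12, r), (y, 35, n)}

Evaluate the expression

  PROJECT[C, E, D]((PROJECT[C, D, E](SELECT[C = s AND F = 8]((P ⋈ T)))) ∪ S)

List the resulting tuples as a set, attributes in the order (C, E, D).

Joining P and T on C yields {(13, s, 2, r), (13, s, 35, q), (8, s, 2, r), (8, s, 35, q), (9, s, 2, r), (9, s, 35, q)}.
Apply σ_{C = s AND F = 8}; surviving tuples: {(8, s, 2, r), (8, s, 35, q)}
Projecting to C, D, E: {(s, 2, r), (s, 35, q)}
Set union of the two operands is {(a, 1, n), (m, 17, n), (n, 24, k), (s, 12, r), (s, 2, r), (s, 35, q), (y, 35, n)}.
Projecting to C, E, D: {(a, n, 1), (m, n, 17), (n, k, 24), (s, q, 35), (s, r, 12), (s, r, 2), (y, n, 35)}

{(a, n, 1), (m, n, 17), (n, k, 24), (s, q, 35), (s, r, 12), (s, r, 2), (y, n, 35)}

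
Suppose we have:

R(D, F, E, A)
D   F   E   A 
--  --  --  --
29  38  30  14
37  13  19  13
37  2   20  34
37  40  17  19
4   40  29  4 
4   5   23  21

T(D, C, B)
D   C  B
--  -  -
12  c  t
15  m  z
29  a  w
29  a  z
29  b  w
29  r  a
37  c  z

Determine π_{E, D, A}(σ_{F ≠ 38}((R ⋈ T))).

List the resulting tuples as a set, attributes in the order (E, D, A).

{(17, 37, 19), (19, 37, 13), (20, 37, 34)}

Natural join on D: {(29, 38, 30, 14, a, w), (29, 38, 30, 14, a, z), (29, 38, 30, 14, b, w), (29, 38, 30, 14, r, a), (37, 13, 19, 13, c, z), (37, 2, 20, 34, c, z), (37, 40, 17, 19, c, z)}
σ[F ≠ 38]: keep tuples satisfying F ≠ 38 → {(37, 13, 19, 13, c, z), (37, 2, 20, 34, c, z), (37, 40, 17, 19, c, z)}
π[E, D, A]: project onto (E, D, A) → {(17, 37, 19), (19, 37, 13), (20, 37, 34)}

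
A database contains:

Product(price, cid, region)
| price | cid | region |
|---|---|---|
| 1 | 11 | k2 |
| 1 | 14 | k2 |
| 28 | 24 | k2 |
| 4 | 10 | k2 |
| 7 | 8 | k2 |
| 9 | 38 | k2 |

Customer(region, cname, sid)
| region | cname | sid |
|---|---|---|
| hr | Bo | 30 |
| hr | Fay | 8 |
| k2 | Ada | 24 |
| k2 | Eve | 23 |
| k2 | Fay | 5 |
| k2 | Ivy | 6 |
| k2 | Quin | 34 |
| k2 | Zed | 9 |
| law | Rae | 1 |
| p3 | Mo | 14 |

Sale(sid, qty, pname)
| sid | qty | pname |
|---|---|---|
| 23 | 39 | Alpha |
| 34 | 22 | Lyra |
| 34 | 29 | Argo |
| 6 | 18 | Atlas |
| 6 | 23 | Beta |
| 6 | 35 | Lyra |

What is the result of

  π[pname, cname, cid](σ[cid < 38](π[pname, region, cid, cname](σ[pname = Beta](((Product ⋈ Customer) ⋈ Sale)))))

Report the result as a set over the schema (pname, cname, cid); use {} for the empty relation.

{(Beta, Ivy, 10), (Beta, Ivy, 11), (Beta, Ivy, 14), (Beta, Ivy, 24), (Beta, Ivy, 8)}

Joining Product and Customer on region yields {(1, 11, k2, Ada, 24), (1, 11, k2, Eve, 23), (1, 11, k2, Fay, 5), (1, 11, k2, Ivy, 6), (1, 11, k2, Quin, 34), (1, 11, k2, Zed, 9), (1, 14, k2, Ada, 24), (1, 14, k2, Eve, 23), (1, 14, k2, Fay, 5), (1, 14, k2, Ivy, 6), (1, 14, k2, Quin, 34), (1, 14, k2, Zed, 9), (28, 24, k2, Ada, 24), (28, 24, k2, Eve, 23), (28, 24, k2, Fay, 5), (28, 24, k2, Ivy, 6), (28, 24, k2, Quin, 34), (28, 24, k2, Zed, 9), (4, 10, k2, Ada, 24), (4, 10, k2, Eve, 23), (4, 10, k2, Fay, 5), (4, 10, k2, Ivy, 6), (4, 10, k2, Quin, 34), (4, 10, k2, Zed, 9), (7, 8, k2, Ada, 24), (7, 8, k2, Eve, 23), (7, 8, k2, Fay, 5), (7, 8, k2, Ivy, 6), (7, 8, k2, Quin, 34), (7, 8, k2, Zed, 9), (9, 38, k2, Ada, 24), (9, 38, k2, Eve, 23), (9, 38, k2, Fay, 5), (9, 38, k2, Ivy, 6), (9, 38, k2, Quin, 34), (9, 38, k2, Zed, 9)}.
Joining (Product ⋈ Customer) and Sale on sid yields {(1, 11, k2, Eve, 23, 39, Alpha), (1, 11, k2, Ivy, 6, 18, Atlas), (1, 11, k2, Ivy, 6, 23, Beta), (1, 11, k2, Ivy, 6, 35, Lyra), (1, 11, k2, Quin, 34, 22, Lyra), (1, 11, k2, Quin, 34, 29, Argo), (1, 14, k2, Eve, 23, 39, Alpha), (1, 14, k2, Ivy, 6, 18, Atlas), (1, 14, k2, Ivy, 6, 23, Beta), (1, 14, k2, Ivy, 6, 35, Lyra), (1, 14, k2, Quin, 34, 22, Lyra), (1, 14, k2, Quin, 34, 29, Argo), (28, 24, k2, Eve, 23, 39, Alpha), (28, 24, k2, Ivy, 6, 18, Atlas), (28, 24, k2, Ivy, 6, 23, Beta), (28, 24, k2, Ivy, 6, 35, Lyra), (28, 24, k2, Quin, 34, 22, Lyra), (28, 24, k2, Quin, 34, 29, Argo), (4, 10, k2, Eve, 23, 39, Alpha), (4, 10, k2, Ivy, 6, 18, Atlas), (4, 10, k2, Ivy, 6, 23, Beta), (4, 10, k2, Ivy, 6, 35, Lyra), (4, 10, k2, Quin, 34, 22, Lyra), (4, 10, k2, Quin, 34, 29, Argo), (7, 8, k2, Eve, 23, 39, Alpha), (7, 8, k2, Ivy, 6, 18, Atlas), (7, 8, k2, Ivy, 6, 23, Beta), (7, 8, k2, Ivy, 6, 35, Lyra), (7, 8, k2, Quin, 34, 22, Lyra), (7, 8, k2, Quin, 34, 29, Argo), (9, 38, k2, Eve, 23, 39, Alpha), (9, 38, k2, Ivy, 6, 18, Atlas), (9, 38, k2, Ivy, 6, 23, Beta), (9, 38, k2, Ivy, 6, 35, Lyra), (9, 38, k2, Quin, 34, 22, Lyra), (9, 38, k2, Quin, 34, 29, Argo)}.
Filtering on pname = Beta leaves {(1, 11, k2, Ivy, 6, 23, Beta), (1, 14, k2, Ivy, 6, 23, Beta), (28, 24, k2, Ivy, 6, 23, Beta), (4, 10, k2, Ivy, 6, 23, Beta), (7, 8, k2, Ivy, 6, 23, Beta), (9, 38, k2, Ivy, 6, 23, Beta)}.
π_{pname, region, cid, cname} gives {(Beta, k2, 10, Ivy), (Beta, k2, 11, Ivy), (Beta, k2, 14, Ivy), (Beta, k2, 24, Ivy), (Beta, k2, 38, Ivy), (Beta, k2, 8, Ivy)}.
Filtering on cid < 38 leaves {(Beta, k2, 10, Ivy), (Beta, k2, 11, Ivy), (Beta, k2, 14, Ivy), (Beta, k2, 24, Ivy), (Beta, k2, 8, Ivy)}.
π_{pname, cname, cid} gives {(Beta, Ivy, 10), (Beta, Ivy, 11), (Beta, Ivy, 14), (Beta, Ivy, 24), (Beta, Ivy, 8)}.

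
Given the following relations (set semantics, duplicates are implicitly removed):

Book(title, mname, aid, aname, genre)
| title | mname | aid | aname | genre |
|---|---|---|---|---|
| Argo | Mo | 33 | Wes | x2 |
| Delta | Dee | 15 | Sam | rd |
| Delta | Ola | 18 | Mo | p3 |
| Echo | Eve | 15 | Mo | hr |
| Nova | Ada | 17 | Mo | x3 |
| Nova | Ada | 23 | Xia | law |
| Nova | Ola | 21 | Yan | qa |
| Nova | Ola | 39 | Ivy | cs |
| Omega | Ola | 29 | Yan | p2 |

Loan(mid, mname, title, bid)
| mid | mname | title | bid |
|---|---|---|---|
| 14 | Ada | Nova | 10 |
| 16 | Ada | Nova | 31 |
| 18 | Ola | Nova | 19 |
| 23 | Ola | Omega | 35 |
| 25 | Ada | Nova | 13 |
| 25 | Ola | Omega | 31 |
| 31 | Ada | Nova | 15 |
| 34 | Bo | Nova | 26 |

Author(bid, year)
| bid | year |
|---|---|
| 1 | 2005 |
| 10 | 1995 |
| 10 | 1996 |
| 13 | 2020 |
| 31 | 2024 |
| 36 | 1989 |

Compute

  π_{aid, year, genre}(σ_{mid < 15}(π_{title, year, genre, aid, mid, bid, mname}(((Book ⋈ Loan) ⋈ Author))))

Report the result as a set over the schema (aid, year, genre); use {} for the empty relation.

Book ⋈ Loan (natural join on title, mname): {(Nova, Ada, 17, Mo, x3, 14, 10), (Nova, Ada, 17, Mo, x3, 16, 31), (Nova, Ada, 17, Mo, x3, 25, 13), (Nova, Ada, 17, Mo, x3, 31, 15), (Nova, Ada, 23, Xia, law, 14, 10), (Nova, Ada, 23, Xia, law, 16, 31), (Nova, Ada, 23, Xia, law, 25, 13), (Nova, Ada, 23, Xia, law, 31, 15), (Nova, Ola, 21, Yan, qa, 18, 19), (Nova, Ola, 39, Ivy, cs, 18, 19), (Omega, Ola, 29, Yan, p2, 23, 35), (Omega, Ola, 29, Yan, p2, 25, 31)}
(Book ⋈ Loan) ⋈ Author (natural join on bid): {(Nova, Ada, 17, Mo, x3, 14, 10, 1995), (Nova, Ada, 17, Mo, x3, 14, 10, 1996), (Nova, Ada, 17, Mo, x3, 16, 31, 2024), (Nova, Ada, 17, Mo, x3, 25, 13, 2020), (Nova, Ada, 23, Xia, law, 14, 10, 1995), (Nova, Ada, 23, Xia, law, 14, 10, 1996), (Nova, Ada, 23, Xia, law, 16, 31, 2024), (Nova, Ada, 23, Xia, law, 25, 13, 2020), (Omega, Ola, 29, Yan, p2, 25, 31, 2024)}
Projecting to title, year, genre, aid, mid, bid, mname: {(Nova, 1995, law, 23, 14, 10, Ada), (Nova, 1995, x3, 17, 14, 10, Ada), (Nova, 1996, law, 23, 14, 10, Ada), (Nova, 1996, x3, 17, 14, 10, Ada), (Nova, 2020, law, 23, 25, 13, Ada), (Nova, 2020, x3, 17, 25, 13, Ada), (Nova, 2024, law, 23, 16, 31, Ada), (Nova, 2024, x3, 17, 16, 31, Ada), (Omega, 2024, p2, 29, 25, 31, Ola)}
Selection mid < 15: {(Nova, 1995, law, 23, 14, 10, Ada), (Nova, 1995, x3, 17, 14, 10, Ada), (Nova, 1996, law, 23, 14, 10, Ada), (Nova, 1996, x3, 17, 14, 10, Ada)}
Projecting to aid, year, genre: {(17, 1995, x3), (17, 1996, x3), (23, 1995, law), (23, 1996, law)}

{(17, 1995, x3), (17, 1996, x3), (23, 1995, law), (23, 1996, law)}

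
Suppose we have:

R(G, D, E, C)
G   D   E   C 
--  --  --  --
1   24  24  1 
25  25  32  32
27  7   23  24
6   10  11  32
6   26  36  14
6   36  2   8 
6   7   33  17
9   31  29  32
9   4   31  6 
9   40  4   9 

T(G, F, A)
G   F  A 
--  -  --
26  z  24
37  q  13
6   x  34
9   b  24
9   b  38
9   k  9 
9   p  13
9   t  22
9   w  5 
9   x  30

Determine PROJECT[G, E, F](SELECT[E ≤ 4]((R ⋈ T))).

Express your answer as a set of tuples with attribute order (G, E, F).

Natural join on G: {(6, 10, 11, 32, x, 34), (6, 26, 36, 14, x, 34), (6, 36, 2, 8, x, 34), (6, 7, 33, 17, x, 34), (9, 31, 29, 32, b, 24), (9, 31, 29, 32, b, 38), (9, 31, 29, 32, k, 9), (9, 31, 29, 32, p, 13), (9, 31, 29, 32, t, 22), (9, 31, 29, 32, w, 5), (9, 31, 29, 32, x, 30), (9, 4, 31, 6, b, 24), (9, 4, 31, 6, b, 38), (9, 4, 31, 6, k, 9), (9, 4, 31, 6, p, 13), (9, 4, 31, 6, t, 22), (9, 4, 31, 6, w, 5), (9, 4, 31, 6, x, 30), (9, 40, 4, 9, b, 24), (9, 40, 4, 9, b, 38), (9, 40, 4, 9, k, 9), (9, 40, 4, 9, p, 13), (9, 40, 4, 9, t, 22), (9, 40, 4, 9, w, 5), (9, 40, 4, 9, x, 30)}
Filtering on E ≤ 4 leaves {(6, 36, 2, 8, x, 34), (9, 40, 4, 9, b, 24), (9, 40, 4, 9, b, 38), (9, 40, 4, 9, k, 9), (9, 40, 4, 9, p, 13), (9, 40, 4, 9, t, 22), (9, 40, 4, 9, w, 5), (9, 40, 4, 9, x, 30)}.
π_{G, E, F} gives {(6, 2, x), (9, 4, b), (9, 4, k), (9, 4, p), (9, 4, t), (9, 4, w), (9, 4, x)} (1 duplicate(s) eliminated).

{(6, 2, x), (9, 4, b), (9, 4, k), (9, 4, p), (9, 4, t), (9, 4, w), (9, 4, x)}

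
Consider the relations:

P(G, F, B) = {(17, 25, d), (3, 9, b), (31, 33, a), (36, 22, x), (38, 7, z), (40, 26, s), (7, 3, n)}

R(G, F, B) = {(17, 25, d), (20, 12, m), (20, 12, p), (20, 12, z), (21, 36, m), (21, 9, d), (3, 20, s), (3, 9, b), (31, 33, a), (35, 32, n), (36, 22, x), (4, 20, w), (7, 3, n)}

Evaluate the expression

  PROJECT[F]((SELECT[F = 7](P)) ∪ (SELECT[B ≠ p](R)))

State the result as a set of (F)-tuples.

Filtering on F = 7 leaves {(38, 7, z)}.
Filtering on B ≠ p leaves {(17, 25, d), (20, 12, m), (20, 12, z), (21, 36, m), (21, 9, d), (3, 20, s), (3, 9, b), (31, 33, a), (35, 32, n), (36, 22, x), (4, 20, w), (7, 3, n)}.
Union: {(38, 7, z)} with {(17, 25, d), (20, 12, m), (20, 12, z), (21, 36, m), (21, 9, d), (3, 20, s), (3, 9, b), (31, 33, a), (35, 32, n), (36, 22, x), (4, 20, w), (7, 3, n)} → {(17, 25, d), (20, 12, m), (20, 12, z), (21, 36, m), (21, 9, d), (3, 20, s), (3, 9, b), (31, 33, a), (35, 32, n), (36, 22, x), (38, 7, z), (4, 20, w), (7, 3, n)}
π[F]: project onto (F) (3 duplicate(s) eliminated) → {12, 20, 22, 25, 3, 32, 33, 36, 7, 9}

{12, 20, 22, 25, 3, 32, 33, 36, 7, 9}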